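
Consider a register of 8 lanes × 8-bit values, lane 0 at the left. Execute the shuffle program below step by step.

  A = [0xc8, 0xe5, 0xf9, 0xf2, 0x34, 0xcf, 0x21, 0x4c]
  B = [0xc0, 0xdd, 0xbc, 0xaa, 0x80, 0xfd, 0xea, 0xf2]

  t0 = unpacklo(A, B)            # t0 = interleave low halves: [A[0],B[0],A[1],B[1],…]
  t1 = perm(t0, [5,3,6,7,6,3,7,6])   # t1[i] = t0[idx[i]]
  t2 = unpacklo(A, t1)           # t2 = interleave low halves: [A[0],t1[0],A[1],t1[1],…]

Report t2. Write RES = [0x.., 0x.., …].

→ t0 |c8|c0|e5|dd|f9|bc|f2|aa|
→ t1 |bc|dd|f2|aa|f2|dd|aa|f2|
→ t2 |c8|bc|e5|dd|f9|f2|f2|aa|

RES = [0xc8, 0xbc, 0xe5, 0xdd, 0xf9, 0xf2, 0xf2, 0xaa]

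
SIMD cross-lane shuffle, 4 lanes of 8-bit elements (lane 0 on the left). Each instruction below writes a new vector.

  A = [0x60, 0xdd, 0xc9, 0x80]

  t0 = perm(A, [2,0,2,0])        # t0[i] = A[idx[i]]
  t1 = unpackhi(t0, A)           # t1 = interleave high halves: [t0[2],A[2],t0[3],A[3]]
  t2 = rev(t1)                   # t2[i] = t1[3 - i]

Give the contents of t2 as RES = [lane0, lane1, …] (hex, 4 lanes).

t0 = [0xc9, 0x60, 0xc9, 0x60]
t1 = [0xc9, 0xc9, 0x60, 0x80]
t2 = [0x80, 0x60, 0xc9, 0xc9]

RES = [0x80, 0x60, 0xc9, 0xc9]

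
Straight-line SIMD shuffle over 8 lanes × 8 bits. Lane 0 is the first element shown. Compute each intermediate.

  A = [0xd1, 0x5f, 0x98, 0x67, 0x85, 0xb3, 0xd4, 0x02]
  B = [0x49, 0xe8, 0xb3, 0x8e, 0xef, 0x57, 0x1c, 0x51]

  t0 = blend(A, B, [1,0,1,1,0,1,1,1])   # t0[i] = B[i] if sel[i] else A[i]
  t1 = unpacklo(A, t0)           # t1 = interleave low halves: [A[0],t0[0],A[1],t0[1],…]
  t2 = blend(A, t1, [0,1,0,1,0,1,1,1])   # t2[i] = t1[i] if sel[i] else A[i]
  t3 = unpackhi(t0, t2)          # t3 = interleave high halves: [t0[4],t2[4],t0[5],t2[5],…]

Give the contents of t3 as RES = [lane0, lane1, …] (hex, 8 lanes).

  t0: 49 5f b3 8e 85 57 1c 51
  t1: d1 49 5f 5f 98 b3 67 8e
  t2: d1 49 98 5f 85 b3 67 8e
  t3: 85 85 57 b3 1c 67 51 8e

RES = [ 0x85  0x85  0x57  0xb3  0x1c  0x67  0x51  0x8e ]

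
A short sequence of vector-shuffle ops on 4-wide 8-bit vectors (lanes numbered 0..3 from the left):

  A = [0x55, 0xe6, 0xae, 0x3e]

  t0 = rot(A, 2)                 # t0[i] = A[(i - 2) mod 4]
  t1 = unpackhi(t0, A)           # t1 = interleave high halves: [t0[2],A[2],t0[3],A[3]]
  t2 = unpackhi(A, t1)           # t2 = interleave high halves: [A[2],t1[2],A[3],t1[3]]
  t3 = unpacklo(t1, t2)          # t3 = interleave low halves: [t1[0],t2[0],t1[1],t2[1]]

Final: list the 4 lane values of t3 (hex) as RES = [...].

t0 = [0xae, 0x3e, 0x55, 0xe6]
t1 = [0x55, 0xae, 0xe6, 0x3e]
t2 = [0xae, 0xe6, 0x3e, 0x3e]
t3 = [0x55, 0xae, 0xae, 0xe6]

RES = [0x55, 0xae, 0xae, 0xe6]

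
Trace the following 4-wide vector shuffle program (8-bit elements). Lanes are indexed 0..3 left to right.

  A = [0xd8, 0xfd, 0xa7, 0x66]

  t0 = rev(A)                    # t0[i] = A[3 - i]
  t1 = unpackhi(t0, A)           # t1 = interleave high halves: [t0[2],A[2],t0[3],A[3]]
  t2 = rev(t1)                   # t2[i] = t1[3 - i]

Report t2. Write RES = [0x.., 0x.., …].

RES = [ 0x66  0xd8  0xa7  0xfd ]

→ t0 |66|a7|fd|d8|
→ t1 |fd|a7|d8|66|
→ t2 |66|d8|a7|fd|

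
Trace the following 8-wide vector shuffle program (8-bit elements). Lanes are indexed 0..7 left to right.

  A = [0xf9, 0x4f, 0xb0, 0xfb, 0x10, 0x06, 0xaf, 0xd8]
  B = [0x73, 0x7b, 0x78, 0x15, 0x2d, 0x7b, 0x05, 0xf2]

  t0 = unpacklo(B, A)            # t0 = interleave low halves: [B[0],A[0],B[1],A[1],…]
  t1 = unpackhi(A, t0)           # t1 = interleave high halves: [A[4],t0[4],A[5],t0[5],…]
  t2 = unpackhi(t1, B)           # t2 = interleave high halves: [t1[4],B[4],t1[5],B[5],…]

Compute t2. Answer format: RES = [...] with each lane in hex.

RES = [0xaf, 0x2d, 0x15, 0x7b, 0xd8, 0x05, 0xfb, 0xf2]

  t0: 73 f9 7b 4f 78 b0 15 fb
  t1: 10 78 06 b0 af 15 d8 fb
  t2: af 2d 15 7b d8 05 fb f2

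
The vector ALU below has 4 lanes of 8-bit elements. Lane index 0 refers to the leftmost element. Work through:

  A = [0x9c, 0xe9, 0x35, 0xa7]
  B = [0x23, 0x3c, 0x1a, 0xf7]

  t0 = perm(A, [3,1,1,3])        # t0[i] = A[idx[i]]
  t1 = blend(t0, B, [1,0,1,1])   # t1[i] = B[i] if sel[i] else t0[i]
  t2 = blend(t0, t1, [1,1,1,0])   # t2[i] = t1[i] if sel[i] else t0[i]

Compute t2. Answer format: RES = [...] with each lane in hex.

RES = [ 0x23  0xe9  0x1a  0xa7 ]

  t0: a7 e9 e9 a7
  t1: 23 e9 1a f7
  t2: 23 e9 1a a7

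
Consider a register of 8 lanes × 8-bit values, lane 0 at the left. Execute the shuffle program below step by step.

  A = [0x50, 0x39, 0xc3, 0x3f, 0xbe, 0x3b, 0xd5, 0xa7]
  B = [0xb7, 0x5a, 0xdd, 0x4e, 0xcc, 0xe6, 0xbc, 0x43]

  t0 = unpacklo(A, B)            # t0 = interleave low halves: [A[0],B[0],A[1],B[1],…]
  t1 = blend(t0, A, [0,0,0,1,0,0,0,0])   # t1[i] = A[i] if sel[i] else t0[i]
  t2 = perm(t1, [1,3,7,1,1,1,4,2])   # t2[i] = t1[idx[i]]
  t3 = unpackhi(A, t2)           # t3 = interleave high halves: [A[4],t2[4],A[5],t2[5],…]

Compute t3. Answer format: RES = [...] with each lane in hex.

RES = [ 0xbe  0xb7  0x3b  0xb7  0xd5  0xc3  0xa7  0x39 ]

t0 = [0x50, 0xb7, 0x39, 0x5a, 0xc3, 0xdd, 0x3f, 0x4e]
t1 = [0x50, 0xb7, 0x39, 0x3f, 0xc3, 0xdd, 0x3f, 0x4e]
t2 = [0xb7, 0x3f, 0x4e, 0xb7, 0xb7, 0xb7, 0xc3, 0x39]
t3 = [0xbe, 0xb7, 0x3b, 0xb7, 0xd5, 0xc3, 0xa7, 0x39]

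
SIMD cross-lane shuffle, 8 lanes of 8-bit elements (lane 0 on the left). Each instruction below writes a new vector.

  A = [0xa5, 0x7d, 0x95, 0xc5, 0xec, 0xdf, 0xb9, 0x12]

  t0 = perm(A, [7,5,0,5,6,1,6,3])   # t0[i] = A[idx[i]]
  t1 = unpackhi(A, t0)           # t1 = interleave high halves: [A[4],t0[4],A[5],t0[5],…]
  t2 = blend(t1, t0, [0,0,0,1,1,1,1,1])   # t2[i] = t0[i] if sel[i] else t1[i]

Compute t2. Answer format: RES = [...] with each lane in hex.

t0 = [0x12, 0xdf, 0xa5, 0xdf, 0xb9, 0x7d, 0xb9, 0xc5]
t1 = [0xec, 0xb9, 0xdf, 0x7d, 0xb9, 0xb9, 0x12, 0xc5]
t2 = [0xec, 0xb9, 0xdf, 0xdf, 0xb9, 0x7d, 0xb9, 0xc5]

RES = [ 0xec  0xb9  0xdf  0xdf  0xb9  0x7d  0xb9  0xc5 ]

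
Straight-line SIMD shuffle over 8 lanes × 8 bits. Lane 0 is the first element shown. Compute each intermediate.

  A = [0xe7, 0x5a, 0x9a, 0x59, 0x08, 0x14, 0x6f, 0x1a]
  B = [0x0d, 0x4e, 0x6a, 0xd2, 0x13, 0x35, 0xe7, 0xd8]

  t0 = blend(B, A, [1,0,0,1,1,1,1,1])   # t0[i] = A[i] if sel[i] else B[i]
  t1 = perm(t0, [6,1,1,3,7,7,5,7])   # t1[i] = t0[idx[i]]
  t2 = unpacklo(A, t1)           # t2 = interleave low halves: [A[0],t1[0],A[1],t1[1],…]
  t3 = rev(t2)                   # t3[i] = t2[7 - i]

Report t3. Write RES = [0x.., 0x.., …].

RES = [0x59, 0x59, 0x4e, 0x9a, 0x4e, 0x5a, 0x6f, 0xe7]

→ t0 |e7|4e|6a|59|08|14|6f|1a|
→ t1 |6f|4e|4e|59|1a|1a|14|1a|
→ t2 |e7|6f|5a|4e|9a|4e|59|59|
→ t3 |59|59|4e|9a|4e|5a|6f|e7|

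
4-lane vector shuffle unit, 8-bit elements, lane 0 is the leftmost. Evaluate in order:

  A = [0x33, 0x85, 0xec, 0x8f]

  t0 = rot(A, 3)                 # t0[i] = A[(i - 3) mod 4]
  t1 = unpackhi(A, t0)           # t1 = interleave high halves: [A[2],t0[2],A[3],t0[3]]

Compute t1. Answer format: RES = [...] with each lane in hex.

→ t0 |85|ec|8f|33|
→ t1 |ec|8f|8f|33|

RES = [ 0xec  0x8f  0x8f  0x33 ]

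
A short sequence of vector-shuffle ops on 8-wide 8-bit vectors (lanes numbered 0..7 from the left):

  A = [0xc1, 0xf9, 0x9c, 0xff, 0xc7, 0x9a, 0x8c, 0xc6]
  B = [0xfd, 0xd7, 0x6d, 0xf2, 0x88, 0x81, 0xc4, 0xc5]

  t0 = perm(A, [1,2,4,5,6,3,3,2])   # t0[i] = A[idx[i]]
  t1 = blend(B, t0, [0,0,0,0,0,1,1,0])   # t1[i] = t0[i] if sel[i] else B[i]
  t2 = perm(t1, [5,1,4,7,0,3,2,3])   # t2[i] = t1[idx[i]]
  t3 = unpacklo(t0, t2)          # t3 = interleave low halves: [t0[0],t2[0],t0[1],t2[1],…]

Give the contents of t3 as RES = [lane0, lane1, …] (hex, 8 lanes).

RES = [0xf9, 0xff, 0x9c, 0xd7, 0xc7, 0x88, 0x9a, 0xc5]

→ t0 |f9|9c|c7|9a|8c|ff|ff|9c|
→ t1 |fd|d7|6d|f2|88|ff|ff|c5|
→ t2 |ff|d7|88|c5|fd|f2|6d|f2|
→ t3 |f9|ff|9c|d7|c7|88|9a|c5|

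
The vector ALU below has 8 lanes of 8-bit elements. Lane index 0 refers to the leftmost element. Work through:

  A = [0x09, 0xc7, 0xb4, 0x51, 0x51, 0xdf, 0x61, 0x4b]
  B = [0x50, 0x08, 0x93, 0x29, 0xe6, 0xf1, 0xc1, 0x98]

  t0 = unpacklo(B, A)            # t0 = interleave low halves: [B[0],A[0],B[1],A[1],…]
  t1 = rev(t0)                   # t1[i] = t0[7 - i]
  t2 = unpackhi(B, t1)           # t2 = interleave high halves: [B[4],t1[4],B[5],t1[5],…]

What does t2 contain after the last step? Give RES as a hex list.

RES = [ 0xe6  0xc7  0xf1  0x08  0xc1  0x09  0x98  0x50 ]

t0 = [0x50, 0x09, 0x08, 0xc7, 0x93, 0xb4, 0x29, 0x51]
t1 = [0x51, 0x29, 0xb4, 0x93, 0xc7, 0x08, 0x09, 0x50]
t2 = [0xe6, 0xc7, 0xf1, 0x08, 0xc1, 0x09, 0x98, 0x50]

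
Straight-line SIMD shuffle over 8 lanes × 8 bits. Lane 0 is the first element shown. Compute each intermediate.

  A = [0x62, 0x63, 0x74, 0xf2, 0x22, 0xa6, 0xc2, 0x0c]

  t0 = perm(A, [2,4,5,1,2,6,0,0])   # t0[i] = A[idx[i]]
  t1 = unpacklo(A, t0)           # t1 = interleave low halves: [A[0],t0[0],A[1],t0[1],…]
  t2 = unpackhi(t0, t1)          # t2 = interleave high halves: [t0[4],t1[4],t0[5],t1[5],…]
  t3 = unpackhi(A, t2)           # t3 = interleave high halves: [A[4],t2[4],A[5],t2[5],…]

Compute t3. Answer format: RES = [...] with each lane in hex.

RES = [0x22, 0x62, 0xa6, 0xf2, 0xc2, 0x62, 0x0c, 0x63]

  t0: 74 22 a6 63 74 c2 62 62
  t1: 62 74 63 22 74 a6 f2 63
  t2: 74 74 c2 a6 62 f2 62 63
  t3: 22 62 a6 f2 c2 62 0c 63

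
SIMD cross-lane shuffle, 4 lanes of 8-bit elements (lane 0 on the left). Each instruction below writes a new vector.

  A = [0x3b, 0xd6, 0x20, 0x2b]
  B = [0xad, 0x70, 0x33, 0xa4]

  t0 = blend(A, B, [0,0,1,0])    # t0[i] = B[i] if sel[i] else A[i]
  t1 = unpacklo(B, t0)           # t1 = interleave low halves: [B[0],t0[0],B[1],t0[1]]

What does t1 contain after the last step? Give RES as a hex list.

t0 = [0x3b, 0xd6, 0x33, 0x2b]
t1 = [0xad, 0x3b, 0x70, 0xd6]

RES = [ 0xad  0x3b  0x70  0xd6 ]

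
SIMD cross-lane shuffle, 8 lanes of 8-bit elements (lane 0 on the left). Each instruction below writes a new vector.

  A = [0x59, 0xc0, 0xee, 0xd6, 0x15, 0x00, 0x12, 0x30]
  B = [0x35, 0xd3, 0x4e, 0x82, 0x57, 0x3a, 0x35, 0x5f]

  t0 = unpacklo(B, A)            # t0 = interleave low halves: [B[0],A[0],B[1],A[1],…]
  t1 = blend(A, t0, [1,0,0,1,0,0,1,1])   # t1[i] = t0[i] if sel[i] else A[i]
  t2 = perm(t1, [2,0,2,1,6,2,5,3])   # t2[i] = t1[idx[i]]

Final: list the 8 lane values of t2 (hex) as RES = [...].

t0 = [0x35, 0x59, 0xd3, 0xc0, 0x4e, 0xee, 0x82, 0xd6]
t1 = [0x35, 0xc0, 0xee, 0xc0, 0x15, 0x00, 0x82, 0xd6]
t2 = [0xee, 0x35, 0xee, 0xc0, 0x82, 0xee, 0x00, 0xc0]

RES = [ 0xee  0x35  0xee  0xc0  0x82  0xee  0x00  0xc0 ]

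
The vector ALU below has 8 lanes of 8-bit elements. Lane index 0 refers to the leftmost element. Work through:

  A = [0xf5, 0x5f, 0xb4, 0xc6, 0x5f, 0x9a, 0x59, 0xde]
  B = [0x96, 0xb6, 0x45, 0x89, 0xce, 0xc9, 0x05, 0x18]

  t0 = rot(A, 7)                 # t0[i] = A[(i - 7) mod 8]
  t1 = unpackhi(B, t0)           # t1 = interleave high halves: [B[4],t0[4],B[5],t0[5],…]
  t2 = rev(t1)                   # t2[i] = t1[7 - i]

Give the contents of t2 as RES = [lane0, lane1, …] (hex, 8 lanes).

RES = [0xf5, 0x18, 0xde, 0x05, 0x59, 0xc9, 0x9a, 0xce]

t0 = [0x5f, 0xb4, 0xc6, 0x5f, 0x9a, 0x59, 0xde, 0xf5]
t1 = [0xce, 0x9a, 0xc9, 0x59, 0x05, 0xde, 0x18, 0xf5]
t2 = [0xf5, 0x18, 0xde, 0x05, 0x59, 0xc9, 0x9a, 0xce]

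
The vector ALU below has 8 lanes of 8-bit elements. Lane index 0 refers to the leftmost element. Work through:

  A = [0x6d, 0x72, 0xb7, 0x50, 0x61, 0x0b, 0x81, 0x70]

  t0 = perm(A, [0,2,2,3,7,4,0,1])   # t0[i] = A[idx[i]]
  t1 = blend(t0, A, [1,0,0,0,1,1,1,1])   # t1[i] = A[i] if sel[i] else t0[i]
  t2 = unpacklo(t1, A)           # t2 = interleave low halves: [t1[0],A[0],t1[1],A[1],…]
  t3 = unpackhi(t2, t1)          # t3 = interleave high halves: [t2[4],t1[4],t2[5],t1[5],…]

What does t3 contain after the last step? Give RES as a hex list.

RES = [ 0xb7  0x61  0xb7  0x0b  0x50  0x81  0x50  0x70 ]

→ t0 |6d|b7|b7|50|70|61|6d|72|
→ t1 |6d|b7|b7|50|61|0b|81|70|
→ t2 |6d|6d|b7|72|b7|b7|50|50|
→ t3 |b7|61|b7|0b|50|81|50|70|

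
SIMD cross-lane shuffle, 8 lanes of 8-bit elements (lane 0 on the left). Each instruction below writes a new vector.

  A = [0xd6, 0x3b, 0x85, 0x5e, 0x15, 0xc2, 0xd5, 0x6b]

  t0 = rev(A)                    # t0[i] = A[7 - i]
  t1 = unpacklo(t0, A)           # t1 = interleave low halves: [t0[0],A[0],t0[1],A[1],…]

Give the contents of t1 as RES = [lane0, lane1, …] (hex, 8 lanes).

RES = [ 0x6b  0xd6  0xd5  0x3b  0xc2  0x85  0x15  0x5e ]

→ t0 |6b|d5|c2|15|5e|85|3b|d6|
→ t1 |6b|d6|d5|3b|c2|85|15|5e|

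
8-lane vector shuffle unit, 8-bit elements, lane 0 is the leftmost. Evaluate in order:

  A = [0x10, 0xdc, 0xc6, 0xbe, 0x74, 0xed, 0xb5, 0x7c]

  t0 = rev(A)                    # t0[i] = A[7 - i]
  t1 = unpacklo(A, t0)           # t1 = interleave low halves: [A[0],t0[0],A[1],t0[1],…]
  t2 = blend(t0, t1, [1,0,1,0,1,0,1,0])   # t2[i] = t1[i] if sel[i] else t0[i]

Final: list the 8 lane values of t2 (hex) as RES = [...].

RES = [ 0x10  0xb5  0xdc  0x74  0xc6  0xc6  0xbe  0x10 ]

t0 = [0x7c, 0xb5, 0xed, 0x74, 0xbe, 0xc6, 0xdc, 0x10]
t1 = [0x10, 0x7c, 0xdc, 0xb5, 0xc6, 0xed, 0xbe, 0x74]
t2 = [0x10, 0xb5, 0xdc, 0x74, 0xc6, 0xc6, 0xbe, 0x10]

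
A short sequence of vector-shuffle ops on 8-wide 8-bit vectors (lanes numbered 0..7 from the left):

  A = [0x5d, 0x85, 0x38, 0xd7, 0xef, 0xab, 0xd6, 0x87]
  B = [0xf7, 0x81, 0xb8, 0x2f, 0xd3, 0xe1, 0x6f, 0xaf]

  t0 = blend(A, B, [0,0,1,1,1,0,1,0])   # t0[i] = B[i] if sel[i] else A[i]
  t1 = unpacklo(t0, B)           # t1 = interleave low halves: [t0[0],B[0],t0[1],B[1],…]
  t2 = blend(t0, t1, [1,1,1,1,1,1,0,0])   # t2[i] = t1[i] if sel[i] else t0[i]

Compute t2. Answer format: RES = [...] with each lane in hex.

→ t0 |5d|85|b8|2f|d3|ab|6f|87|
→ t1 |5d|f7|85|81|b8|b8|2f|2f|
→ t2 |5d|f7|85|81|b8|b8|6f|87|

RES = [ 0x5d  0xf7  0x85  0x81  0xb8  0xb8  0x6f  0x87 ]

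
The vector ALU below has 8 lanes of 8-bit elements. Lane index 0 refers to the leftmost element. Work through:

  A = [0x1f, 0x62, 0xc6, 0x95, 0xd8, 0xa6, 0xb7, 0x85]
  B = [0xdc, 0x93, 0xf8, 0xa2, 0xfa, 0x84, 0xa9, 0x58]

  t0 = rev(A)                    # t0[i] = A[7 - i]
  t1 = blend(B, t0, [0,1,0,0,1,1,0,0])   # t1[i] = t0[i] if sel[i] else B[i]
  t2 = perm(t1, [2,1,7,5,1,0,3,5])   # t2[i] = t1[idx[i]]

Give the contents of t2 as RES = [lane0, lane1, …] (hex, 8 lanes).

RES = [ 0xf8  0xb7  0x58  0xc6  0xb7  0xdc  0xa2  0xc6 ]

t0 = [0x85, 0xb7, 0xa6, 0xd8, 0x95, 0xc6, 0x62, 0x1f]
t1 = [0xdc, 0xb7, 0xf8, 0xa2, 0x95, 0xc6, 0xa9, 0x58]
t2 = [0xf8, 0xb7, 0x58, 0xc6, 0xb7, 0xdc, 0xa2, 0xc6]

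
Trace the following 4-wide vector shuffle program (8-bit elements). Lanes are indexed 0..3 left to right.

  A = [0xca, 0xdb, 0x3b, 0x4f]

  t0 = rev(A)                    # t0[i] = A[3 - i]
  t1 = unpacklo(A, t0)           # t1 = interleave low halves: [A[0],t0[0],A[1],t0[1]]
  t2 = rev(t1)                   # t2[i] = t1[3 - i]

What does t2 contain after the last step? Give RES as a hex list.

RES = [0x3b, 0xdb, 0x4f, 0xca]

→ t0 |4f|3b|db|ca|
→ t1 |ca|4f|db|3b|
→ t2 |3b|db|4f|ca|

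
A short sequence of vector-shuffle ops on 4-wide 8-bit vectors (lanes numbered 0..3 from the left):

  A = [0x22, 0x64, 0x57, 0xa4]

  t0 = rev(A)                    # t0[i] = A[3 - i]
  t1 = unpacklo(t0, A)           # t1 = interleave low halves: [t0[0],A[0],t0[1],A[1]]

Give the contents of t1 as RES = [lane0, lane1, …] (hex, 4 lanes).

RES = [ 0xa4  0x22  0x57  0x64 ]

→ t0 |a4|57|64|22|
→ t1 |a4|22|57|64|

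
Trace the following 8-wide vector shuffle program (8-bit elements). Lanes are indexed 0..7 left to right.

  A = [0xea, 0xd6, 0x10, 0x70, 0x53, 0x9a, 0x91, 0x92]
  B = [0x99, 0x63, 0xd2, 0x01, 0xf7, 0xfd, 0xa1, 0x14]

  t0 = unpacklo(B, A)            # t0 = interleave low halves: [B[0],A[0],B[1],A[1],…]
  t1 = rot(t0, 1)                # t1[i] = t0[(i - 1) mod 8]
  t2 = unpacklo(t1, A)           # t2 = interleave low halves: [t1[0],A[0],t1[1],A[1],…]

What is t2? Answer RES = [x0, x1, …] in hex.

→ t0 |99|ea|63|d6|d2|10|01|70|
→ t1 |70|99|ea|63|d6|d2|10|01|
→ t2 |70|ea|99|d6|ea|10|63|70|

RES = [0x70, 0xea, 0x99, 0xd6, 0xea, 0x10, 0x63, 0x70]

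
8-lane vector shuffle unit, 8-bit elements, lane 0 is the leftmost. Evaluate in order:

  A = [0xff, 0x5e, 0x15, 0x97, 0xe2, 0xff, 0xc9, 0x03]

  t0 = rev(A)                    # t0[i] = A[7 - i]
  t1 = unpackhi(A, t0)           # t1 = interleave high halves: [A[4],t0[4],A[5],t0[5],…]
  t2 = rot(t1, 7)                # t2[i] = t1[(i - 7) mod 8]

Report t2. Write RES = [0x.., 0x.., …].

t0 = [0x03, 0xc9, 0xff, 0xe2, 0x97, 0x15, 0x5e, 0xff]
t1 = [0xe2, 0x97, 0xff, 0x15, 0xc9, 0x5e, 0x03, 0xff]
t2 = [0x97, 0xff, 0x15, 0xc9, 0x5e, 0x03, 0xff, 0xe2]

RES = [0x97, 0xff, 0x15, 0xc9, 0x5e, 0x03, 0xff, 0xe2]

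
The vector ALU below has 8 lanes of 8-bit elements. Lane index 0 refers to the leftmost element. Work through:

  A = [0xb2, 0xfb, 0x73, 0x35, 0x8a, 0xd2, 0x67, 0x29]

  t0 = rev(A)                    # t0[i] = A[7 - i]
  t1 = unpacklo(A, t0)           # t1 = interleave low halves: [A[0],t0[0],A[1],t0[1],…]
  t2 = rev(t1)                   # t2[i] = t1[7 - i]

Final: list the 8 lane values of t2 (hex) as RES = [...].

RES = [ 0x8a  0x35  0xd2  0x73  0x67  0xfb  0x29  0xb2 ]

→ t0 |29|67|d2|8a|35|73|fb|b2|
→ t1 |b2|29|fb|67|73|d2|35|8a|
→ t2 |8a|35|d2|73|67|fb|29|b2|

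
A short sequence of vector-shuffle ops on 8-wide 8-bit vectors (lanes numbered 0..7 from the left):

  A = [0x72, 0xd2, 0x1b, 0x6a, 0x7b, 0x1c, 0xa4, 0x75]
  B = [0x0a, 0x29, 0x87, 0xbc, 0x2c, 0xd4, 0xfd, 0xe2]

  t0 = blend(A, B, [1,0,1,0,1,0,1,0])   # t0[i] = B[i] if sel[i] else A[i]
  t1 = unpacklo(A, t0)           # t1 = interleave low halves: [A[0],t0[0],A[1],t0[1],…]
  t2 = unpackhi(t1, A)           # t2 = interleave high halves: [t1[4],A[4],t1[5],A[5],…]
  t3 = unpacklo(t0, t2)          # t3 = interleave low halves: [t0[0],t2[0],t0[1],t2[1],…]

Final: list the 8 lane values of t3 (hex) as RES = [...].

  t0: 0a d2 87 6a 2c 1c fd 75
  t1: 72 0a d2 d2 1b 87 6a 6a
  t2: 1b 7b 87 1c 6a a4 6a 75
  t3: 0a 1b d2 7b 87 87 6a 1c

RES = [ 0x0a  0x1b  0xd2  0x7b  0x87  0x87  0x6a  0x1c ]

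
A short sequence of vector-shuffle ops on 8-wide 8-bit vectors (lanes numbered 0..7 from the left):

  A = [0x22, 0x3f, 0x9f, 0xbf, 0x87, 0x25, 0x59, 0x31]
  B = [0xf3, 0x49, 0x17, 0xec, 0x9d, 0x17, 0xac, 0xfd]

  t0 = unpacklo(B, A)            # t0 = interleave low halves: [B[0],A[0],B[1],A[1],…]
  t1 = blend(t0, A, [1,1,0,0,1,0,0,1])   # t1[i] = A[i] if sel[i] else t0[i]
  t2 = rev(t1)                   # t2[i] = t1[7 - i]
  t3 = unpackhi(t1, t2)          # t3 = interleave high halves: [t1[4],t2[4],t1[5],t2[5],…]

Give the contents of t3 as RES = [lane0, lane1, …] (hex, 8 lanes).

  t0: f3 22 49 3f 17 9f ec bf
  t1: 22 3f 49 3f 87 9f ec 31
  t2: 31 ec 9f 87 3f 49 3f 22
  t3: 87 3f 9f 49 ec 3f 31 22

RES = [0x87, 0x3f, 0x9f, 0x49, 0xec, 0x3f, 0x31, 0x22]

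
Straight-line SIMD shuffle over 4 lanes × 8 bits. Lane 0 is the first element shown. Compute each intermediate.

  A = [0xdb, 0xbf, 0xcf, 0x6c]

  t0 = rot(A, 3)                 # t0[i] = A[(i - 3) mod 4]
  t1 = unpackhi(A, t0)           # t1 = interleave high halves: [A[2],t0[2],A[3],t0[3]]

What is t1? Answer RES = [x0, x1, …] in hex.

  t0: bf cf 6c db
  t1: cf 6c 6c db

RES = [ 0xcf  0x6c  0x6c  0xdb ]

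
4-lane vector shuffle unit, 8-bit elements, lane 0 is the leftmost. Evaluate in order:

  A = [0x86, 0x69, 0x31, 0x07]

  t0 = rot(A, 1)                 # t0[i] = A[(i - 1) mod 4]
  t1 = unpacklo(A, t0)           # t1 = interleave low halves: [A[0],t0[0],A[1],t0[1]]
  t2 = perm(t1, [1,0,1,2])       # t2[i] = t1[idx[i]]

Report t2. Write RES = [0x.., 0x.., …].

  t0: 07 86 69 31
  t1: 86 07 69 86
  t2: 07 86 07 69

RES = [ 0x07  0x86  0x07  0x69 ]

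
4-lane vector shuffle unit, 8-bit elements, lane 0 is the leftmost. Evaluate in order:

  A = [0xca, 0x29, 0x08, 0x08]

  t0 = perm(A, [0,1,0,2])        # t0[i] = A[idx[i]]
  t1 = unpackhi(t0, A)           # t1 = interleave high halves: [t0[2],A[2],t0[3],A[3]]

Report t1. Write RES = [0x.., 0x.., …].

RES = [0xca, 0x08, 0x08, 0x08]

t0 = [0xca, 0x29, 0xca, 0x08]
t1 = [0xca, 0x08, 0x08, 0x08]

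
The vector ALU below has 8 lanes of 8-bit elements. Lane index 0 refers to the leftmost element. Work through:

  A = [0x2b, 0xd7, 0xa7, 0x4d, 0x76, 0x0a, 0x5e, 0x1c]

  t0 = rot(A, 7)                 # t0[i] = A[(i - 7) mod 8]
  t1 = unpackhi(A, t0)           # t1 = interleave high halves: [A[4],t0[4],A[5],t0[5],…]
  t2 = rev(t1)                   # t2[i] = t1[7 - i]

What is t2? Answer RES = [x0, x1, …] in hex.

→ t0 |d7|a7|4d|76|0a|5e|1c|2b|
→ t1 |76|0a|0a|5e|5e|1c|1c|2b|
→ t2 |2b|1c|1c|5e|5e|0a|0a|76|

RES = [0x2b, 0x1c, 0x1c, 0x5e, 0x5e, 0x0a, 0x0a, 0x76]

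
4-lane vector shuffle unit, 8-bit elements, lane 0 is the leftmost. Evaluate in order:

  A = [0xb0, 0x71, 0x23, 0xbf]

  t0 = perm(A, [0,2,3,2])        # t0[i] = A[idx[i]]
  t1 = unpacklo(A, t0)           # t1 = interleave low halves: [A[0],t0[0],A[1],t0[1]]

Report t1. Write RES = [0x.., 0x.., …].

RES = [ 0xb0  0xb0  0x71  0x23 ]

t0 = [0xb0, 0x23, 0xbf, 0x23]
t1 = [0xb0, 0xb0, 0x71, 0x23]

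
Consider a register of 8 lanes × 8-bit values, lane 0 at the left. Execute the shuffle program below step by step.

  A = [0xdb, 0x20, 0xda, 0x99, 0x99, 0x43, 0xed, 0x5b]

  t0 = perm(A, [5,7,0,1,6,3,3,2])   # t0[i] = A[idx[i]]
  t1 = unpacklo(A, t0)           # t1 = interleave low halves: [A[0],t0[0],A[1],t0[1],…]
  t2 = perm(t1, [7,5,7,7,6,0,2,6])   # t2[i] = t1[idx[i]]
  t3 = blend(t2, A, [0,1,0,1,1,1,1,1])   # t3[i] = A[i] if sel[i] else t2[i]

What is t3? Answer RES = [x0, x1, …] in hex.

RES = [0x20, 0x20, 0x20, 0x99, 0x99, 0x43, 0xed, 0x5b]

t0 = [0x43, 0x5b, 0xdb, 0x20, 0xed, 0x99, 0x99, 0xda]
t1 = [0xdb, 0x43, 0x20, 0x5b, 0xda, 0xdb, 0x99, 0x20]
t2 = [0x20, 0xdb, 0x20, 0x20, 0x99, 0xdb, 0x20, 0x99]
t3 = [0x20, 0x20, 0x20, 0x99, 0x99, 0x43, 0xed, 0x5b]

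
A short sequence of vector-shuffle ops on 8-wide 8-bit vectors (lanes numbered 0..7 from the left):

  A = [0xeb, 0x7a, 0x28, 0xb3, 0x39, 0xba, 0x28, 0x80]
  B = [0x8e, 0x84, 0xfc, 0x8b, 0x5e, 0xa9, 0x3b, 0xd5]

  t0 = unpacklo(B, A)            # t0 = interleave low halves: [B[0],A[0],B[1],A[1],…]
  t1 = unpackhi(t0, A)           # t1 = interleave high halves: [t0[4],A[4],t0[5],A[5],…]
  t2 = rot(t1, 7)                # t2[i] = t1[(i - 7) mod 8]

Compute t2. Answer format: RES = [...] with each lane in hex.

RES = [0x39, 0x28, 0xba, 0x8b, 0x28, 0xb3, 0x80, 0xfc]

→ t0 |8e|eb|84|7a|fc|28|8b|b3|
→ t1 |fc|39|28|ba|8b|28|b3|80|
→ t2 |39|28|ba|8b|28|b3|80|fc|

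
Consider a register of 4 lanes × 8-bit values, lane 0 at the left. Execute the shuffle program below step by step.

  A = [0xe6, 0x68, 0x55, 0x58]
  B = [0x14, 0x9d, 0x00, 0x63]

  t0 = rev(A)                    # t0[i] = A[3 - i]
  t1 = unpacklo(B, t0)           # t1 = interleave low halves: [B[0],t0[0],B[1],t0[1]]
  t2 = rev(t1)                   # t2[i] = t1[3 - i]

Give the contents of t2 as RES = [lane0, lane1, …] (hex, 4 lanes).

RES = [0x55, 0x9d, 0x58, 0x14]

t0 = [0x58, 0x55, 0x68, 0xe6]
t1 = [0x14, 0x58, 0x9d, 0x55]
t2 = [0x55, 0x9d, 0x58, 0x14]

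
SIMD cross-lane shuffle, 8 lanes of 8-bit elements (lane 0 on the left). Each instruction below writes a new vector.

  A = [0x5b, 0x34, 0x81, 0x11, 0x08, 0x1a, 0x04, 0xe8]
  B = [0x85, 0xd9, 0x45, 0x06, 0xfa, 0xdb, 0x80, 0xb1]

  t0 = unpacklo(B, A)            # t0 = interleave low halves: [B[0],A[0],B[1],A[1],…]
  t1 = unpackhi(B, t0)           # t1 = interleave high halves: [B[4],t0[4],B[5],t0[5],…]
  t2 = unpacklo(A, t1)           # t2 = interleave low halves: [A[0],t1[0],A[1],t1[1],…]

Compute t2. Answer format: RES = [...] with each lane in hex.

RES = [ 0x5b  0xfa  0x34  0x45  0x81  0xdb  0x11  0x81 ]

t0 = [0x85, 0x5b, 0xd9, 0x34, 0x45, 0x81, 0x06, 0x11]
t1 = [0xfa, 0x45, 0xdb, 0x81, 0x80, 0x06, 0xb1, 0x11]
t2 = [0x5b, 0xfa, 0x34, 0x45, 0x81, 0xdb, 0x11, 0x81]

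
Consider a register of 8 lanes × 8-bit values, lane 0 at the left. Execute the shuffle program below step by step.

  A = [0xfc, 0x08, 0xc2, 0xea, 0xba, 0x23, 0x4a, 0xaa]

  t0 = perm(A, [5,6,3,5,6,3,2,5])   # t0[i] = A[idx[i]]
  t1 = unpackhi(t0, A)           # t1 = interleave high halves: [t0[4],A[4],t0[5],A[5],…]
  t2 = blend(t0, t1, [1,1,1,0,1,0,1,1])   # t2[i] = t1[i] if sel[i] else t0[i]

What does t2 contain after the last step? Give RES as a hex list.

RES = [ 0x4a  0xba  0xea  0x23  0xc2  0xea  0x23  0xaa ]

t0 = [0x23, 0x4a, 0xea, 0x23, 0x4a, 0xea, 0xc2, 0x23]
t1 = [0x4a, 0xba, 0xea, 0x23, 0xc2, 0x4a, 0x23, 0xaa]
t2 = [0x4a, 0xba, 0xea, 0x23, 0xc2, 0xea, 0x23, 0xaa]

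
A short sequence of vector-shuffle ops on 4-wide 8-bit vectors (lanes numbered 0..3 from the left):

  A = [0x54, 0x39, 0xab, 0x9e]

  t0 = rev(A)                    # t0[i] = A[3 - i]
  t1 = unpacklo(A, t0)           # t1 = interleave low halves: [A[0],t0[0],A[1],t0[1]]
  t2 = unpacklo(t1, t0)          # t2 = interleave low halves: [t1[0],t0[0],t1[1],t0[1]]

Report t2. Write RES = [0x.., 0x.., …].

RES = [0x54, 0x9e, 0x9e, 0xab]

→ t0 |9e|ab|39|54|
→ t1 |54|9e|39|ab|
→ t2 |54|9e|9e|ab|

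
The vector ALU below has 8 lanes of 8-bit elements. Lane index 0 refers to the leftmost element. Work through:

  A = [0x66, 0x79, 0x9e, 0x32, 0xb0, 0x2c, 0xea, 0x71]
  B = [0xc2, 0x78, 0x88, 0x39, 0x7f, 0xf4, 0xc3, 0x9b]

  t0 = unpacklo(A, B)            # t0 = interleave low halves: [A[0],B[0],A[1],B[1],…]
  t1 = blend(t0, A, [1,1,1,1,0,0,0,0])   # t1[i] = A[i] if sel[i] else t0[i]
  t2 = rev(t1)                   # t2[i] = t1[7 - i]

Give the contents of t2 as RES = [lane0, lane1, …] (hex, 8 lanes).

→ t0 |66|c2|79|78|9e|88|32|39|
→ t1 |66|79|9e|32|9e|88|32|39|
→ t2 |39|32|88|9e|32|9e|79|66|

RES = [0x39, 0x32, 0x88, 0x9e, 0x32, 0x9e, 0x79, 0x66]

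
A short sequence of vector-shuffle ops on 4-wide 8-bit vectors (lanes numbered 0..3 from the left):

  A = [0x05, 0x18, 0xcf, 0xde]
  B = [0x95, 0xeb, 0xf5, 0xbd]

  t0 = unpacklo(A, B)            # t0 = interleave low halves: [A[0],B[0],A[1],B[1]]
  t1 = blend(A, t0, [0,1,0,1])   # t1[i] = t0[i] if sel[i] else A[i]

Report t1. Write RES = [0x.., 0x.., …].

→ t0 |05|95|18|eb|
→ t1 |05|95|cf|eb|

RES = [ 0x05  0x95  0xcf  0xeb ]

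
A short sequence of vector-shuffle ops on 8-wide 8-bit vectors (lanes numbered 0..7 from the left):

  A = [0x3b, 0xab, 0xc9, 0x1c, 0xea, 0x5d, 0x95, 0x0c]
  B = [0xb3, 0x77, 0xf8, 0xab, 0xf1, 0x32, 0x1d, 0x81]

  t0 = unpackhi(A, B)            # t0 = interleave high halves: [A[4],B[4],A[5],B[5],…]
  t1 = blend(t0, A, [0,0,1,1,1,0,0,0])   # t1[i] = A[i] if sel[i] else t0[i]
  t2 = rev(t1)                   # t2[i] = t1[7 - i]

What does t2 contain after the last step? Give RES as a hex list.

RES = [0x81, 0x0c, 0x1d, 0xea, 0x1c, 0xc9, 0xf1, 0xea]

t0 = [0xea, 0xf1, 0x5d, 0x32, 0x95, 0x1d, 0x0c, 0x81]
t1 = [0xea, 0xf1, 0xc9, 0x1c, 0xea, 0x1d, 0x0c, 0x81]
t2 = [0x81, 0x0c, 0x1d, 0xea, 0x1c, 0xc9, 0xf1, 0xea]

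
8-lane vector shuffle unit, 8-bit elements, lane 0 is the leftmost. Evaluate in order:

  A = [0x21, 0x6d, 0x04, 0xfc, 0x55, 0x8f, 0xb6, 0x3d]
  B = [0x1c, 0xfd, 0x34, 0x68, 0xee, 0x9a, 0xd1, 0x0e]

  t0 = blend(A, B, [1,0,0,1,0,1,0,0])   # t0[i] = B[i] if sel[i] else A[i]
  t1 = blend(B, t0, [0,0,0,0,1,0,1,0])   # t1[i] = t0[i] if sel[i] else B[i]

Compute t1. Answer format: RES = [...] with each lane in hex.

  t0: 1c 6d 04 68 55 9a b6 3d
  t1: 1c fd 34 68 55 9a b6 0e

RES = [ 0x1c  0xfd  0x34  0x68  0x55  0x9a  0xb6  0x0e ]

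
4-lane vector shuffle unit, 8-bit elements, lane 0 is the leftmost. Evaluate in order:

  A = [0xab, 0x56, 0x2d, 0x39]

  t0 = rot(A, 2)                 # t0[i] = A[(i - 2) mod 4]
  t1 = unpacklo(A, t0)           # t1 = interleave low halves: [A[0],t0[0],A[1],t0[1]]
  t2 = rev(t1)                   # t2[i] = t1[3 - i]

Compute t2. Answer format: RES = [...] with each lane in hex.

RES = [ 0x39  0x56  0x2d  0xab ]

t0 = [0x2d, 0x39, 0xab, 0x56]
t1 = [0xab, 0x2d, 0x56, 0x39]
t2 = [0x39, 0x56, 0x2d, 0xab]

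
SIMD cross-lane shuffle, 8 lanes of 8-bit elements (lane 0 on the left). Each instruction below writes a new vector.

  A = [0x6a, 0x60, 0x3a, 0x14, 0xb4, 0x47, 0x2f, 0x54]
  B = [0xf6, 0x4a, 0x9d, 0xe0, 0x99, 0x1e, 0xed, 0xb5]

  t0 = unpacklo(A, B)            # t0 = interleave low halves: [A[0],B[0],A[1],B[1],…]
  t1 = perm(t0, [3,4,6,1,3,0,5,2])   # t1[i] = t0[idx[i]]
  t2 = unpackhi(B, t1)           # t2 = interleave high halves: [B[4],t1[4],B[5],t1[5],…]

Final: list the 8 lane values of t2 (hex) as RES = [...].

→ t0 |6a|f6|60|4a|3a|9d|14|e0|
→ t1 |4a|3a|14|f6|4a|6a|9d|60|
→ t2 |99|4a|1e|6a|ed|9d|b5|60|

RES = [0x99, 0x4a, 0x1e, 0x6a, 0xed, 0x9d, 0xb5, 0x60]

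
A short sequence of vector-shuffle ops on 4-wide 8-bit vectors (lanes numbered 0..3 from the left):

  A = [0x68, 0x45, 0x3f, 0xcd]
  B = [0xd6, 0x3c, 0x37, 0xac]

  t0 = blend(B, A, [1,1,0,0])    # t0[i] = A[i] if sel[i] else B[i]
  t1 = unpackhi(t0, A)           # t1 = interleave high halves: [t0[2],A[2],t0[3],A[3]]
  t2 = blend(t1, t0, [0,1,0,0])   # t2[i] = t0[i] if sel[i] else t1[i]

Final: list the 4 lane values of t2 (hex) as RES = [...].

t0 = [0x68, 0x45, 0x37, 0xac]
t1 = [0x37, 0x3f, 0xac, 0xcd]
t2 = [0x37, 0x45, 0xac, 0xcd]

RES = [0x37, 0x45, 0xac, 0xcd]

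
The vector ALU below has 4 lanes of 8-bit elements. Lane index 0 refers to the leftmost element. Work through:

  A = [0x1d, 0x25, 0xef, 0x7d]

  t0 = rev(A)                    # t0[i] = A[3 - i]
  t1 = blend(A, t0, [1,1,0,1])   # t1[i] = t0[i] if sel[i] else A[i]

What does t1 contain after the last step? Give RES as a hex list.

→ t0 |7d|ef|25|1d|
→ t1 |7d|ef|ef|1d|

RES = [ 0x7d  0xef  0xef  0x1d ]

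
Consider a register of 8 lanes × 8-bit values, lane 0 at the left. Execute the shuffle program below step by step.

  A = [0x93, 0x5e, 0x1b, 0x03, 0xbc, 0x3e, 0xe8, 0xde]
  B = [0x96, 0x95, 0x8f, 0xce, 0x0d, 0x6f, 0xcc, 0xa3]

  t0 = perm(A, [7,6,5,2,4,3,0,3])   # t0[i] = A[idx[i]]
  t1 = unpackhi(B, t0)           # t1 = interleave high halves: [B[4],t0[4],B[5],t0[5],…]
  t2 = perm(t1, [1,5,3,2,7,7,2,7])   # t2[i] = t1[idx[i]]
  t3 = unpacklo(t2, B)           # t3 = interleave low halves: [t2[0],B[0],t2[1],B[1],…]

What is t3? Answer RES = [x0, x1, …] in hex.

→ t0 |de|e8|3e|1b|bc|03|93|03|
→ t1 |0d|bc|6f|03|cc|93|a3|03|
→ t2 |bc|93|03|6f|03|03|6f|03|
→ t3 |bc|96|93|95|03|8f|6f|ce|

RES = [ 0xbc  0x96  0x93  0x95  0x03  0x8f  0x6f  0xce ]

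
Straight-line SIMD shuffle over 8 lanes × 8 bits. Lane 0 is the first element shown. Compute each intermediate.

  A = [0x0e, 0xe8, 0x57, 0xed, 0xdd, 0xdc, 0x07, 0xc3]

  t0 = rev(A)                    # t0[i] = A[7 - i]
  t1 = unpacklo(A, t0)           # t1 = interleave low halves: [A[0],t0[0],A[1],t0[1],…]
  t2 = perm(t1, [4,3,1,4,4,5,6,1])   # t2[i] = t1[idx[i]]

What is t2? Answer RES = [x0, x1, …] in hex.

→ t0 |c3|07|dc|dd|ed|57|e8|0e|
→ t1 |0e|c3|e8|07|57|dc|ed|dd|
→ t2 |57|07|c3|57|57|dc|ed|c3|

RES = [0x57, 0x07, 0xc3, 0x57, 0x57, 0xdc, 0xed, 0xc3]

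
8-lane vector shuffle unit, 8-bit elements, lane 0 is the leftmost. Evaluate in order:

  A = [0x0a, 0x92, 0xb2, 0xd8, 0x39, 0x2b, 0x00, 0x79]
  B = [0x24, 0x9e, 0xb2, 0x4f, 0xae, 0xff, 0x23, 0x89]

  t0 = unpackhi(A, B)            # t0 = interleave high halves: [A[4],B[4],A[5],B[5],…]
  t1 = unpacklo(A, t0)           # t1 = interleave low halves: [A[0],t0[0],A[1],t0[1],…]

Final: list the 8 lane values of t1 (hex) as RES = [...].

  t0: 39 ae 2b ff 00 23 79 89
  t1: 0a 39 92 ae b2 2b d8 ff

RES = [ 0x0a  0x39  0x92  0xae  0xb2  0x2b  0xd8  0xff ]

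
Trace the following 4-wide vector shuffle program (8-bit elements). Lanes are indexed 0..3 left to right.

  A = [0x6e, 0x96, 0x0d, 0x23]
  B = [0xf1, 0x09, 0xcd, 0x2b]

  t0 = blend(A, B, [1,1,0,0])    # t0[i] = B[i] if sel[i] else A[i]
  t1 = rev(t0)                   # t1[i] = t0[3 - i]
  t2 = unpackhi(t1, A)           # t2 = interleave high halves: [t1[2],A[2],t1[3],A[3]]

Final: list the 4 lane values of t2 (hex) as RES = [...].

  t0: f1 09 0d 23
  t1: 23 0d 09 f1
  t2: 09 0d f1 23

RES = [ 0x09  0x0d  0xf1  0x23 ]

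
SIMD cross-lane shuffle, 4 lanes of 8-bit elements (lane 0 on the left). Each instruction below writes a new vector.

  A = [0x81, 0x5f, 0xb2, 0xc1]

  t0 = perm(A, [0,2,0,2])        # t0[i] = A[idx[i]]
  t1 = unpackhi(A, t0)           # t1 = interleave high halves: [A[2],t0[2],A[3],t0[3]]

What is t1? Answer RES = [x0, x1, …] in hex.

→ t0 |81|b2|81|b2|
→ t1 |b2|81|c1|b2|

RES = [ 0xb2  0x81  0xc1  0xb2 ]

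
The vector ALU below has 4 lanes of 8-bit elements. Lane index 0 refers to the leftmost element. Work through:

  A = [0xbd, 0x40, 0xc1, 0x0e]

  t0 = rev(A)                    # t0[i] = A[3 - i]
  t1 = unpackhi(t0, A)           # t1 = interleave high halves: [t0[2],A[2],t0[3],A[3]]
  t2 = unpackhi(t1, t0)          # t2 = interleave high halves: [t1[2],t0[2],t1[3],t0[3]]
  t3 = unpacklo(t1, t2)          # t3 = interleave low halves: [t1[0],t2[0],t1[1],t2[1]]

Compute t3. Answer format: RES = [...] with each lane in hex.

RES = [ 0x40  0xbd  0xc1  0x40 ]

  t0: 0e c1 40 bd
  t1: 40 c1 bd 0e
  t2: bd 40 0e bd
  t3: 40 bd c1 40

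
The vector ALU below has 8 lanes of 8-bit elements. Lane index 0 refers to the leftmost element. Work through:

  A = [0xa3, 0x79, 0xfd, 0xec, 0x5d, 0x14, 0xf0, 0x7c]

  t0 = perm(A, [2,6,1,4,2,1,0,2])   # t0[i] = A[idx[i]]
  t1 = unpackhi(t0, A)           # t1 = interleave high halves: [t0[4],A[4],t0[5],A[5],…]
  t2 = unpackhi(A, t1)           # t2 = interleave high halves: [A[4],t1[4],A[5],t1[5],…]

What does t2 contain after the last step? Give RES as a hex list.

RES = [ 0x5d  0xa3  0x14  0xf0  0xf0  0xfd  0x7c  0x7c ]

  t0: fd f0 79 5d fd 79 a3 fd
  t1: fd 5d 79 14 a3 f0 fd 7c
  t2: 5d a3 14 f0 f0 fd 7c 7c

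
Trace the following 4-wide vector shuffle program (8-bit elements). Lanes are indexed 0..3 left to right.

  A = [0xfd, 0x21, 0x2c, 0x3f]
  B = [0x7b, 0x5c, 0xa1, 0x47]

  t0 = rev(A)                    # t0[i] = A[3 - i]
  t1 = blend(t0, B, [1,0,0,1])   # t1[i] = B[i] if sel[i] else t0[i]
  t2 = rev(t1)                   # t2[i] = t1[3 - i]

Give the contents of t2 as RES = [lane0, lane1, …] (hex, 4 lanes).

RES = [ 0x47  0x21  0x2c  0x7b ]

  t0: 3f 2c 21 fd
  t1: 7b 2c 21 47
  t2: 47 21 2c 7b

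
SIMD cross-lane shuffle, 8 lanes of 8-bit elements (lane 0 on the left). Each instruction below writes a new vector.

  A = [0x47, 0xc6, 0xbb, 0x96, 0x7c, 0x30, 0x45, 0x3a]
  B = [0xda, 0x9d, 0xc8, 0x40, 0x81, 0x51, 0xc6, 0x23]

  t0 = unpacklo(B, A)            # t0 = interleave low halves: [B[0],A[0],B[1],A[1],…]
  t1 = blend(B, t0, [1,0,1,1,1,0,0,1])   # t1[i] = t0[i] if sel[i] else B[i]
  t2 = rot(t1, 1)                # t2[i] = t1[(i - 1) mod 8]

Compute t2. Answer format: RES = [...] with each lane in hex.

RES = [0x96, 0xda, 0x9d, 0x9d, 0xc6, 0xc8, 0x51, 0xc6]

→ t0 |da|47|9d|c6|c8|bb|40|96|
→ t1 |da|9d|9d|c6|c8|51|c6|96|
→ t2 |96|da|9d|9d|c6|c8|51|c6|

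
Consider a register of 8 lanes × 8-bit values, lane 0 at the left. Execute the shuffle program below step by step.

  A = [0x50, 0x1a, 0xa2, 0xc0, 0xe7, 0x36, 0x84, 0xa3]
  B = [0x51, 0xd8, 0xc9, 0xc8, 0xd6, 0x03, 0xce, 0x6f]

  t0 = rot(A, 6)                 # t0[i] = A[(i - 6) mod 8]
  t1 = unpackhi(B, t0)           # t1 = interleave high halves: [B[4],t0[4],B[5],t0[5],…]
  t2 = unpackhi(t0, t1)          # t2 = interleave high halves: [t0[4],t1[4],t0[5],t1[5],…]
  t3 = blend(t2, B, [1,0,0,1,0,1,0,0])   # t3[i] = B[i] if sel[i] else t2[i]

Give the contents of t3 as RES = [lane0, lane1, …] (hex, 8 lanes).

  t0: a2 c0 e7 36 84 a3 50 1a
  t1: d6 84 03 a3 ce 50 6f 1a
  t2: 84 ce a3 50 50 6f 1a 1a
  t3: 51 ce a3 c8 50 03 1a 1a

RES = [0x51, 0xce, 0xa3, 0xc8, 0x50, 0x03, 0x1a, 0x1a]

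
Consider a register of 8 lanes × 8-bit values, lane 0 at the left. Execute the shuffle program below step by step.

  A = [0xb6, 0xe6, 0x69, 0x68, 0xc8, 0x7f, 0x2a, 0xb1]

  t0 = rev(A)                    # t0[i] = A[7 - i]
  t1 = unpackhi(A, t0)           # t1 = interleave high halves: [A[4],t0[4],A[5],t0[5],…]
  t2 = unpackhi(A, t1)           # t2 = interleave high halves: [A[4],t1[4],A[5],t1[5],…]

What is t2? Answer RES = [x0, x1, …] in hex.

RES = [0xc8, 0x2a, 0x7f, 0xe6, 0x2a, 0xb1, 0xb1, 0xb6]

  t0: b1 2a 7f c8 68 69 e6 b6
  t1: c8 68 7f 69 2a e6 b1 b6
  t2: c8 2a 7f e6 2a b1 b1 b6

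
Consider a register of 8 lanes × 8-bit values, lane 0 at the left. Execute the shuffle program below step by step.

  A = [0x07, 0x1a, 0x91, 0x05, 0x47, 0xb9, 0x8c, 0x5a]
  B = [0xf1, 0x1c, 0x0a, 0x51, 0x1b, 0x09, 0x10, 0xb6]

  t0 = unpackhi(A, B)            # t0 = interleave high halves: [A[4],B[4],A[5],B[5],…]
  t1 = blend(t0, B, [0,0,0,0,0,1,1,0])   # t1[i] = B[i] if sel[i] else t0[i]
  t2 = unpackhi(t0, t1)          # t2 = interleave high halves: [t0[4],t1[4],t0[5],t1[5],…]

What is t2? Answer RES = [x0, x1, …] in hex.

RES = [ 0x8c  0x8c  0x10  0x09  0x5a  0x10  0xb6  0xb6 ]

→ t0 |47|1b|b9|09|8c|10|5a|b6|
→ t1 |47|1b|b9|09|8c|09|10|b6|
→ t2 |8c|8c|10|09|5a|10|b6|b6|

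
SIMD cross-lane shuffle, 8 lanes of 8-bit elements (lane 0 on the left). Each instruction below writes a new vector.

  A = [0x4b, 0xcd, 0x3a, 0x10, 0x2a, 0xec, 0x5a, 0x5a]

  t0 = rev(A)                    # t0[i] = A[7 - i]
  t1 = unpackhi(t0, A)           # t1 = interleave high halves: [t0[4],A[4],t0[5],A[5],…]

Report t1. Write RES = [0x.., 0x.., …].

RES = [0x10, 0x2a, 0x3a, 0xec, 0xcd, 0x5a, 0x4b, 0x5a]

t0 = [0x5a, 0x5a, 0xec, 0x2a, 0x10, 0x3a, 0xcd, 0x4b]
t1 = [0x10, 0x2a, 0x3a, 0xec, 0xcd, 0x5a, 0x4b, 0x5a]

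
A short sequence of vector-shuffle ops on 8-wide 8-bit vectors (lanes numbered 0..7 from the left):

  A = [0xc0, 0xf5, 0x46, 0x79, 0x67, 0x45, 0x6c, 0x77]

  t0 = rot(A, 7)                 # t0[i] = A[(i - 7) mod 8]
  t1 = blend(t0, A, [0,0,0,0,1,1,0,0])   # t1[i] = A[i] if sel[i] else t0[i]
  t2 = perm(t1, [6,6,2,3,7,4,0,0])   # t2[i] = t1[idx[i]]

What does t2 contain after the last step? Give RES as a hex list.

→ t0 |f5|46|79|67|45|6c|77|c0|
→ t1 |f5|46|79|67|67|45|77|c0|
→ t2 |77|77|79|67|c0|67|f5|f5|

RES = [0x77, 0x77, 0x79, 0x67, 0xc0, 0x67, 0xf5, 0xf5]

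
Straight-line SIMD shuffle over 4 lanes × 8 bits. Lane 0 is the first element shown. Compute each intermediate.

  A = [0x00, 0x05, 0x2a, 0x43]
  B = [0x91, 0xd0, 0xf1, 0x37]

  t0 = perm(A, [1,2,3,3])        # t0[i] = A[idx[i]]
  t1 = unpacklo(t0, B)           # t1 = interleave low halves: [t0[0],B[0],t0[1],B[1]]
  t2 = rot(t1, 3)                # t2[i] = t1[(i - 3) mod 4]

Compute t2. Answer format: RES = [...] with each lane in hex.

  t0: 05 2a 43 43
  t1: 05 91 2a d0
  t2: 91 2a d0 05

RES = [ 0x91  0x2a  0xd0  0x05 ]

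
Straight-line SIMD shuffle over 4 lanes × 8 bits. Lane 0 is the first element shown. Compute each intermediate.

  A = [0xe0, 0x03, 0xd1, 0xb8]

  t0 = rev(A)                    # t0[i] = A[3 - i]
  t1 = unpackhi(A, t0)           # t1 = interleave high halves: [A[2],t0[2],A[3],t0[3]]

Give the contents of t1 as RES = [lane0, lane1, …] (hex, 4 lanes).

  t0: b8 d1 03 e0
  t1: d1 03 b8 e0

RES = [0xd1, 0x03, 0xb8, 0xe0]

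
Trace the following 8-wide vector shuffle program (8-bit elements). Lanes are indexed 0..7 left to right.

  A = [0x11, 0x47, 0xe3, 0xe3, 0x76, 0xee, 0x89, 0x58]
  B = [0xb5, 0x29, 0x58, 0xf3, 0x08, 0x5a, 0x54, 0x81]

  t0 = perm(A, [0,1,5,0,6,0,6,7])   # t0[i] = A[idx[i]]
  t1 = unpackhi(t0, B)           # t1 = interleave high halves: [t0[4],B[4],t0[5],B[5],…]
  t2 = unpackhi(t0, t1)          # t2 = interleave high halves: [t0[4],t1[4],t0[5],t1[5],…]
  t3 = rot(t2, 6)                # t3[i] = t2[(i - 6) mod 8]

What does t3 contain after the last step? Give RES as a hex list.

t0 = [0x11, 0x47, 0xee, 0x11, 0x89, 0x11, 0x89, 0x58]
t1 = [0x89, 0x08, 0x11, 0x5a, 0x89, 0x54, 0x58, 0x81]
t2 = [0x89, 0x89, 0x11, 0x54, 0x89, 0x58, 0x58, 0x81]
t3 = [0x11, 0x54, 0x89, 0x58, 0x58, 0x81, 0x89, 0x89]

RES = [0x11, 0x54, 0x89, 0x58, 0x58, 0x81, 0x89, 0x89]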